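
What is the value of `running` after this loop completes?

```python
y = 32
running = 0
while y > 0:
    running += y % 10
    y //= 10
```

Sum digits of 32
`running` takes the values: 0 → 2 → 5

Answer: 5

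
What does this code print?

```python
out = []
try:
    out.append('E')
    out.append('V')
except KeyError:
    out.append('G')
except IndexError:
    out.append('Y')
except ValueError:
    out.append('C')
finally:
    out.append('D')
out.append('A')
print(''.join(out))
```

Execution trace: 'E' (try body) → 'V' (try body, no exception) → 'D' (finally) → 'A' (after the try/except). Output: EVDA

Answer: EVDA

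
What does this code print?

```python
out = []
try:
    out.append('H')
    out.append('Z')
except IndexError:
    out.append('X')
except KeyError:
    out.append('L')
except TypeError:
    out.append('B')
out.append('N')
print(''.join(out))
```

Execution trace: 'H' (try body) → 'Z' (try body, no exception) → 'N' (after the try/except). Output: HZN

Answer: HZN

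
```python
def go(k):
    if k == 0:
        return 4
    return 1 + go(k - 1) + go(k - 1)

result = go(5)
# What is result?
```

go(k) = 1 + 2·go(k-1), go(0)=4. Closed form: (4+1)·2^5 - 1 = 159.

Answer: 159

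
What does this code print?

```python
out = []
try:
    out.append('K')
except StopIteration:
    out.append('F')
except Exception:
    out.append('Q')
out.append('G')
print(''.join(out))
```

Execution trace: 'K' (try body, no exception) → 'G' (after the try/except). Output: KG

Answer: KG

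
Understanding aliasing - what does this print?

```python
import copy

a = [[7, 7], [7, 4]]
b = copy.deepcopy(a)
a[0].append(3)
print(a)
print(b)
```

Key concept: deep copy is fully independent.
Step by step:
`a = [[7, 7], [7, 4]]` → a = [[7, 7], [7, 4]]
`b = copy.deepcopy(a)` → b = [[7, 7], [7, 4]]
`a[0].append(3)` → a = [[7, 7, 3], [7, 4]]
`print(a)` → prints [[7, 7, 3], [7, 4]]
`print(b)` → prints [[7, 7], [7, 4]]

Answer:
[[7, 7, 3], [7, 4]]
[[7, 7], [7, 4]]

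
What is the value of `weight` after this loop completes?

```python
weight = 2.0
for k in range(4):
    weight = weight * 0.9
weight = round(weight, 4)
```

Exponential decay: 2.0 * 0.9^4
`weight` takes the values: 2.0 → 1.8 → 1.62 → 1.458 → 1.3122

Answer: 1.3122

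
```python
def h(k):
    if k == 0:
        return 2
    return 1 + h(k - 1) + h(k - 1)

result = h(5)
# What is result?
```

h(k) = 1 + 2·h(k-1), h(0)=2. Closed form: (2+1)·2^5 - 1 = 95.

Answer: 95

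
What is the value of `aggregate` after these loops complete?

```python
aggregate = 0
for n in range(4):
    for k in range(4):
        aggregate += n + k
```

Sum of all n+k for n,k in 4x4
`aggregate` takes the values: 0 → 1 → 3 → 6 → 7 → 9 → 12 → 16 → 18 → 21 → 25 → 30 → 33 → 37 → 42 → 48

Answer: 48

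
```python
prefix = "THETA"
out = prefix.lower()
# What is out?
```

Trace:
`prefix = "THETA"` → prefix = 'THETA'
`out = prefix.lower()` → out = 'theta'
So out = 'theta'

Answer: 'theta'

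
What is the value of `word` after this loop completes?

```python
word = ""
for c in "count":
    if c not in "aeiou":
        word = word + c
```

Remove vowels from 'count'
`word` takes the values: "" → "c" → "cn" → "cnt"

Answer: "cnt"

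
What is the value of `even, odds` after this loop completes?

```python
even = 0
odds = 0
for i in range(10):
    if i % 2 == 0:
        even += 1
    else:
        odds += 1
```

Count evens and odds in range(10)
`even, odds` takes the values: (0, 0) → (1, 0) → (1, 1) → (2, 1) → (2, 2) → (3, 2) → (3, 3) → (4, 3) → (4, 4) → (5, 4) → (5, 5)

Answer: 5, 5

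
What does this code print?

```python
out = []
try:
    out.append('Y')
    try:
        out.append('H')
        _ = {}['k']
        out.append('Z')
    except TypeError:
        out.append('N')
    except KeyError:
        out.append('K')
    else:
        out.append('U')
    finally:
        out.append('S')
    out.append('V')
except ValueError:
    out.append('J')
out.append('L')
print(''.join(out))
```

Execution trace: 'Y' (try body) → 'H' (inner try body) → 'K' (inner except KeyError) → 'S' (inner finally) → 'V' (try body, no exception) → 'L' (after the try/except). Output: YHKSVL

Answer: YHKSVL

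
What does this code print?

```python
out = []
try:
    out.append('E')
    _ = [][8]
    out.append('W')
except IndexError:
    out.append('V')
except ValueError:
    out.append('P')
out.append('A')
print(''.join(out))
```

Execution trace: 'E' (try body) → 'V' (except IndexError) → 'A' (after the try/except). Output: EVA

Answer: EVA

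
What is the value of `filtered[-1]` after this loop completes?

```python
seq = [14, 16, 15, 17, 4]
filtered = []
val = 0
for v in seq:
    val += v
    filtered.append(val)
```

Cumulative sum ends at 66
`filtered` takes the values: [] → [14] → [14, 30] → [14, 30, 45] → [14, 30, 45, 62] → [14, 30, 45, 62, 66]
So `filtered[-1]` = 66

Answer: 66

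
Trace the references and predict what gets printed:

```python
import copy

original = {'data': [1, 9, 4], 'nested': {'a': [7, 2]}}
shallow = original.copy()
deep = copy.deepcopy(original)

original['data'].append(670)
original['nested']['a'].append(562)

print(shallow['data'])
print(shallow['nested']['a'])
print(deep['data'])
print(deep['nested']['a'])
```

Key concept: comparing shallow vs deep copy.
Step by step:
`original = {'data': [1, 9, 4], 'nested': {'a': [7, 2]}}` → original = {'data': [1, 9, 4], 'nested': {'a': [7, 2]}}
`shallow = original.copy()` → shallow = {'data': [1, 9, 4], 'nested': {'a': [7, 2]}}
`deep = copy.deepcopy(original)` → deep = {'data': [1, 9, 4], 'nested': {'a': [7, 2]}}
`original['data'].append(670)` → original = {'data': [1, 9, 4, 670], 'nested': {'a': [7, 2]}}; shallow = {'data': [1, 9, 4, 670], 'nested': {'a': [7, 2]}}
`original['nested']['a'].append(562)` → original = {'data': [1, 9, 4, 670], 'nested': {'a': [7, 2, 562]}}; shallow = {'data': [1, 9, 4, 670], 'nested': {'a': [7, 2, 562]}}
`print(shallow['data'])` → prints [1, 9, 4, 670]
`print(shallow['nested']['a'])` → prints [7, 2, 562]
`print(deep['data'])` → prints [1, 9, 4]
`print(deep['nested']['a'])` → prints [7, 2]

Answer:
[1, 9, 4, 670]
[7, 2, 562]
[1, 9, 4]
[7, 2]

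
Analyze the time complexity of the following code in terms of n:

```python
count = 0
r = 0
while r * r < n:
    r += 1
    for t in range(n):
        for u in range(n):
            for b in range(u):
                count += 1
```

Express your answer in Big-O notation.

Each loop level contributes: √n × n × n × n. Multiplying the contributions gives O(n^3√n).

Answer: O(n^3√n)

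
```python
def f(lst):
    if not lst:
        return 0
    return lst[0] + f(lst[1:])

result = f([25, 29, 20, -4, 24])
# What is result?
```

25 + 29 + 20 + (-4) + 24 + 0 = 94

Answer: 94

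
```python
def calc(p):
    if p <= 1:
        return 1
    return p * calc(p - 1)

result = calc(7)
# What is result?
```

calc(7) = 7 * 6 * 5 * 4 * 3 * 2 * 1 = 5040

Answer: 5040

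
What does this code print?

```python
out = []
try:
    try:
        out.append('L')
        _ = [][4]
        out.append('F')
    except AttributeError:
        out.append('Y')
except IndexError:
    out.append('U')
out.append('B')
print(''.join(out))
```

Execution trace: 'L' (try body) → 'U' (outer except IndexError) → 'B' (after the try/except). Output: LUB

Answer: LUB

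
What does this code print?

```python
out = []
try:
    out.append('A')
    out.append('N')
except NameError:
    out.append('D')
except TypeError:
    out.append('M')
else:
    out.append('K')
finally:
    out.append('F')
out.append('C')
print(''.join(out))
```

Execution trace: 'A' (try body) → 'N' (try body, no exception) → 'K' (else) → 'F' (finally) → 'C' (after the try/except). Output: ANKFC

Answer: ANKFC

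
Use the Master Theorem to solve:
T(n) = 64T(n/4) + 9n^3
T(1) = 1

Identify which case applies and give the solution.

a=64, b=4, f(n)=9n^3. log_4(64) = 3. Since c=3 = 3, Case 2 applies: T(n) = Θ(n^log_b(a) · log n) = O(n^3 log n).

Answer: O(n^3 log n) - Case 2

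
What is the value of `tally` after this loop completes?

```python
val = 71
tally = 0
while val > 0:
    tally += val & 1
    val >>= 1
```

Count set bits in 71 (binary: 0b1000111)
`tally` takes the values: 0 → 1 → 2 → 3 → 4

Answer: 4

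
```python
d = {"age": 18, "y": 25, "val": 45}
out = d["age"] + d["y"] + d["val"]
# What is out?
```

Trace:
`d = {"age": 18, "y": 25, "val": 45}` → d = {'age': 18, 'y': 25, 'val': 45}
`out = d["age"] + d["y"] + d["val"]` → out = 88
So out = 88

Answer: 88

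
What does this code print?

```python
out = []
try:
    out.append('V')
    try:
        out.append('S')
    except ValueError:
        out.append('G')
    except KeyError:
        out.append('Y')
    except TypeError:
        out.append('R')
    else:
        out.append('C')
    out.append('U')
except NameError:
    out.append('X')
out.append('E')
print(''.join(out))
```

Execution trace: 'V' (try body) → 'S' (inner try body, no exception) → 'C' (inner else) → 'U' (try body, no exception) → 'E' (after the try/except). Output: VSCUE

Answer: VSCUE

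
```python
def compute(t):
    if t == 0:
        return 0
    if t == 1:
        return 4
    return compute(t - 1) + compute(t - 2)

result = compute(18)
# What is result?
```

Build up from base cases: compute(0)=0, compute(1)=4, compute(2)=4, compute(3)=8, compute(4)=12, compute(5)=20, compute(6)=32, ..., compute(18)=10336

Answer: 10336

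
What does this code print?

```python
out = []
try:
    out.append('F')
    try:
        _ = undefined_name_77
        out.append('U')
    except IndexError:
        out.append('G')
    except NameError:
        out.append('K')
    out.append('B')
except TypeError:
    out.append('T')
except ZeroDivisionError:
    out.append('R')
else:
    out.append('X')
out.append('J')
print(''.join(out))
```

Execution trace: 'F' (try body) → 'K' (inner except NameError) → 'B' (try body, no exception) → 'X' (else) → 'J' (after the try/except). Output: FKBXJ

Answer: FKBXJ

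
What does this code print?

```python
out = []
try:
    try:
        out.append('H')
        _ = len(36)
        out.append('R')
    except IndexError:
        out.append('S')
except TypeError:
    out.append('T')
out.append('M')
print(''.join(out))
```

Execution trace: 'H' (try body) → 'T' (outer except TypeError) → 'M' (after the try/except). Output: HTM

Answer: HTM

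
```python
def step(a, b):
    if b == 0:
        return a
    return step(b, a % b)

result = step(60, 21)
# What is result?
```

step(60, 21) -> step(21, 18) -> step(18, 3) -> step(3, 0) -> 3

Answer: 3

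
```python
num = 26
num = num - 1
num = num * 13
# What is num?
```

Trace:
`num = 26` → num = 26
`num = num - 1` → num = 25
`num = num * 13` → num = 325
So num = 325

Answer: 325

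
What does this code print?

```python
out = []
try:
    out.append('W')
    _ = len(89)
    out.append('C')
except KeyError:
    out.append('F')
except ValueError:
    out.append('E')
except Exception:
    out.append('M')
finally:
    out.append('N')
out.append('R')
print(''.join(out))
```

Execution trace: 'W' (try body) → 'M' (except Exception) → 'N' (finally) → 'R' (after the try/except). Output: WMNR

Answer: WMNR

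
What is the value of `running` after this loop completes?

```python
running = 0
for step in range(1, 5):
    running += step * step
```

Sum of squares 1² to 4² = 30
`running` takes the values: 0 → 1 → 5 → 14 → 30

Answer: 30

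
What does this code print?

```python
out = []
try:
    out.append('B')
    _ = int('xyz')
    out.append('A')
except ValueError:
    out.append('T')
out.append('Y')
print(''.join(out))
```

Execution trace: 'B' (try body) → 'T' (except ValueError) → 'Y' (after the try/except). Output: BTY

Answer: BTY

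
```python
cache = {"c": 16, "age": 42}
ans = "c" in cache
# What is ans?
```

Trace:
`cache = {"c": 16, "age": 42}` → cache = {'c': 16, 'age': 42}
`ans = "c" in cache` → ans = True
So ans = True

Answer: True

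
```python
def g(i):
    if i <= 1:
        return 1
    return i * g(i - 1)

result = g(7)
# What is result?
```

g(7) = 7 * 6 * 5 * 4 * 3 * 2 * 1 = 5040

Answer: 5040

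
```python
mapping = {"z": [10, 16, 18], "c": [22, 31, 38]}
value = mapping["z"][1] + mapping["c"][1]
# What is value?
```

Trace:
`mapping = {"z": [10, 16, 18], "c": [22, 31, 38]}` → mapping = {'z': [10, 16, 18], 'c': [22, 31, 38]}
`value = mapping["z"][1] + mapping["c"][1]` → value = 47
So value = 47

Answer: 47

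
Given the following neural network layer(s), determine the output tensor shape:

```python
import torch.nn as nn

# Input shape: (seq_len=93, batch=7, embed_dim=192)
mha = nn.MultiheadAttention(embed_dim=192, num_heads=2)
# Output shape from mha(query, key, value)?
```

Input: (93, 7, 192) -> Output: (93, 7, 192)

Answer: (93, 7, 192)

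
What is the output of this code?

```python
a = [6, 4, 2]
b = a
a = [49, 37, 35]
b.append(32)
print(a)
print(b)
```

Key concept: rebinding vs mutation: a is rebound to a new list, b still points at the original.
Step by step:
`a = [6, 4, 2]` → a = [6, 4, 2]
`b = a` → b = [6, 4, 2] (same object as a)
`a = [49, 37, 35]` → a = [49, 37, 35]
`b.append(32)` → b = [6, 4, 2, 32]
`print(a)` → prints [49, 37, 35]
`print(b)` → prints [6, 4, 2, 32]

Answer:
[49, 37, 35]
[6, 4, 2, 32]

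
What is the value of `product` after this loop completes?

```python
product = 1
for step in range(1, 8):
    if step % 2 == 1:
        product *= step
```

Product of odd numbers 1 to 7
`product` takes the values: 1 → 3 → 15 → 105

Answer: 105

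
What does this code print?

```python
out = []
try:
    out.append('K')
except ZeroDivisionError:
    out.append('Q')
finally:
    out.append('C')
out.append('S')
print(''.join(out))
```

Execution trace: 'K' (try body, no exception) → 'C' (finally) → 'S' (after the try/except). Output: KCS

Answer: KCS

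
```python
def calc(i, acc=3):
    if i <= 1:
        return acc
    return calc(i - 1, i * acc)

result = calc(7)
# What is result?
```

Accumulator trace (n, acc): (7, 3) -> (6, 21) -> (5, 126) -> (4, 630) -> (3, 2520) -> (2, 7560) -> (1, 15120) -> return 15120

Answer: 15120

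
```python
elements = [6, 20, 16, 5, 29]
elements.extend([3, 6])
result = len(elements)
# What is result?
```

Trace:
`elements = [6, 20, 16, 5, 29]` → elements = [6, 20, 16, 5, 29]
`elements.extend([3, 6])` → elements = [6, 20, 16, 5, 29, 3, 6]
`result = len(elements)` → result = 7
So result = 7

Answer: 7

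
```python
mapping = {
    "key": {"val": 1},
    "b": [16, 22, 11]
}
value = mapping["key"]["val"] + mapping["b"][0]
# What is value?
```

Trace:
`mapping = { ...` → mapping = {'key': {'val': 1}, 'b': [16, 22, 11]}
`value = mapping["key"]["val"] + mapping["b"][0]` → value = 17
So value = 17

Answer: 17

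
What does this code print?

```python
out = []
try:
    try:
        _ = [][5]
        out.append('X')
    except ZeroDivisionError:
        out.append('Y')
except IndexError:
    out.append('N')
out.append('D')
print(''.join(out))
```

Execution trace: 'N' (outer except IndexError) → 'D' (after the try/except). Output: ND

Answer: ND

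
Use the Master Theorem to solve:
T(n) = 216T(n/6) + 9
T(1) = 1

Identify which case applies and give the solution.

a=216, b=6, f(n)=9. log_6(216) = 3. Since c=0 < 3, Case 1 applies: T(n) = Θ(n^log_b(a)) = O(n^3).

Answer: O(n^3) - Case 1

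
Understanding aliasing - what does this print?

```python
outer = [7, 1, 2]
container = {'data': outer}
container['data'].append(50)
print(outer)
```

Key concept: dict holds reference to list.
Step by step:
`outer = [7, 1, 2]` → outer = [7, 1, 2]
`container = {'data': outer}` → container = {'data': [7, 1, 2]}
`container['data'].append(50)` → outer = [7, 1, 2, 50]; container = {'data': [7, 1, 2, 50]}
`print(outer)` → prints [7, 1, 2, 50]

Answer: [7, 1, 2, 50]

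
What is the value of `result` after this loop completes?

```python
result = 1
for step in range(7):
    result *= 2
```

2^7 = 128
`result` takes the values: 1 → 2 → 4 → 8 → 16 → 32 → 64 → 128

Answer: 128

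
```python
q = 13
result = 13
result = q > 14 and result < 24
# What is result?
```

Trace:
`q = 13` → q = 13
`result = 13` → result = 13
`result = q > 14 and result < 24` → result = False
So result = False

Answer: False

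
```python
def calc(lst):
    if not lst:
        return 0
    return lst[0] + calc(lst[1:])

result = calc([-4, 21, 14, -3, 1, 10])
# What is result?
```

(-4) + 21 + 14 + (-3) + 1 + 10 + 0 = 39

Answer: 39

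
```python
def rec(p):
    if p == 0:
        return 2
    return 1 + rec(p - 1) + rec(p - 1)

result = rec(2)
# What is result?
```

rec(p) = 1 + 2·rec(p-1), rec(0)=2. Closed form: (2+1)·2^2 - 1 = 11.

Answer: 11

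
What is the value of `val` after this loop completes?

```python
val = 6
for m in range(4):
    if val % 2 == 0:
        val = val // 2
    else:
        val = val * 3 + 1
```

Collatz-style transformation from 6
`val` takes the values: 6 → 3 → 10 → 5 → 16

Answer: 16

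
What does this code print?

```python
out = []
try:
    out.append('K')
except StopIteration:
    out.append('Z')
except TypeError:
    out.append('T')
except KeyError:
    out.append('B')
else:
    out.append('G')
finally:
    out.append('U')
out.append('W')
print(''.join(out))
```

Execution trace: 'K' (try body, no exception) → 'G' (else) → 'U' (finally) → 'W' (after the try/except). Output: KGUW

Answer: KGUW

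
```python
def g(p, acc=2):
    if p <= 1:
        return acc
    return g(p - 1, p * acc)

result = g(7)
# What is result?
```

Accumulator trace (n, acc): (7, 2) -> (6, 14) -> (5, 84) -> (4, 420) -> (3, 1680) -> (2, 5040) -> (1, 10080) -> return 10080

Answer: 10080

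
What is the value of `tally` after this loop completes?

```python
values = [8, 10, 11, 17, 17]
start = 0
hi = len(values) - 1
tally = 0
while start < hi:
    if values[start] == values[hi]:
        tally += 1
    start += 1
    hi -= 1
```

Count matching pairs from ends
`tally` takes the values: 0

Answer: 0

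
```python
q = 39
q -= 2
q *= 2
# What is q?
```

Trace:
`q = 39` → q = 39
`q -= 2` → q = 37
`q *= 2` → q = 74
So q = 74

Answer: 74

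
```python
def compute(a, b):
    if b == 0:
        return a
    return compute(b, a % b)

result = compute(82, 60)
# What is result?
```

compute(82, 60) -> compute(60, 22) -> compute(22, 16) -> compute(16, 6) -> compute(6, 4) -> compute(4, 2) -> compute(2, 0) -> 2

Answer: 2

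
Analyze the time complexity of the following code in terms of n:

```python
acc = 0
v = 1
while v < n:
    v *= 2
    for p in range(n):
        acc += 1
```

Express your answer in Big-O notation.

Each loop level contributes: log n × n. Multiplying the contributions gives O(n log n).

Answer: O(n log n)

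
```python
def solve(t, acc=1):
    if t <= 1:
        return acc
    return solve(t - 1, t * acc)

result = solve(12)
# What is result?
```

Accumulator trace (n, acc): (12, 1) -> (11, 12) -> (10, 132) -> (9, 1320) -> (8, 11880) -> (7, 95040) -> (6, 665280) -> (5, 3991680) -> (4, 19958400) -> (3, 79833600) -> (2, 239500800) -> (1, 479001600) -> return 479001600

Answer: 479001600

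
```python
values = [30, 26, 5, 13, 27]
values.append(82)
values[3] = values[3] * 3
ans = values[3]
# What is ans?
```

Trace:
`values = [30, 26, 5, 13, 27]` → values = [30, 26, 5, 13, 27]
`values.append(82)` → values = [30, 26, 5, 13, 27, 82]
`values[3] = values[3] * 3` → values = [30, 26, 5, 39, 27, 82]
`ans = values[3]` → ans = 39
So ans = 39

Answer: 39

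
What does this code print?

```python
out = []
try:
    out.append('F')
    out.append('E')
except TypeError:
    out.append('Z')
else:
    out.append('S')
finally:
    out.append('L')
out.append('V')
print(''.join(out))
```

Execution trace: 'F' (try body) → 'E' (try body, no exception) → 'S' (else) → 'L' (finally) → 'V' (after the try/except). Output: FESLV

Answer: FESLV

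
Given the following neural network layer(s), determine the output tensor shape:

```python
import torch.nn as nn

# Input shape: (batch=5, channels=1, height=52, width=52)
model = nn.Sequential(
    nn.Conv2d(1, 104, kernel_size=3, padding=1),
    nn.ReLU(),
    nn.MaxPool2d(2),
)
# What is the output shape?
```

Input: (5, 1, 52, 52) -> after Conv2d: (5, 104, 52, 52) -> after ReLU: (5, 104, 52, 52) -> Output: (5, 104, 26, 26)

Answer: (5, 104, 26, 26)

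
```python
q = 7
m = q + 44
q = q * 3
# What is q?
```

Trace:
`q = 7` → q = 7
`m = q + 44` → m = 51
`q = q * 3` → q = 21
So q = 21

Answer: 21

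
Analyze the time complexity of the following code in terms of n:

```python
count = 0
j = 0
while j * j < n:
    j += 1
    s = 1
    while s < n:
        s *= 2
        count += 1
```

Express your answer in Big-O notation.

Each loop level contributes: √n × log n. Multiplying the contributions gives O(√n log n).

Answer: O(√n log n)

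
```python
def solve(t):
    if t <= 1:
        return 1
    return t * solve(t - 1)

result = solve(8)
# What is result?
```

solve(8) = 8 * 7 * 6 * 5 * 4 * 3 * 2 * 1 = 40320

Answer: 40320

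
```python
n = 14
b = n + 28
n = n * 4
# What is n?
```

Trace:
`n = 14` → n = 14
`b = n + 28` → b = 42
`n = n * 4` → n = 56
So n = 56

Answer: 56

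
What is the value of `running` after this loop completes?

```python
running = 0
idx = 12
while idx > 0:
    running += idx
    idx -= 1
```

Sum 12 down to 1
`running` takes the values: 0 → 12 → 23 → 33 → 42 → 50 → 57 → 63 → 68 → 72 → 75 → 77 → 78

Answer: 78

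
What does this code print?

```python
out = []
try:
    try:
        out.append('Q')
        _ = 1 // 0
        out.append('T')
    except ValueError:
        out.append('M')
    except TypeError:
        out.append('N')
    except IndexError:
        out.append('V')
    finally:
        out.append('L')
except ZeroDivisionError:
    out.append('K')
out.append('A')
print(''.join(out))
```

Execution trace: 'Q' (try body) → 'L' (finally) → 'K' (outer except ZeroDivisionError) → 'A' (after the try/except). Output: QLKA

Answer: QLKA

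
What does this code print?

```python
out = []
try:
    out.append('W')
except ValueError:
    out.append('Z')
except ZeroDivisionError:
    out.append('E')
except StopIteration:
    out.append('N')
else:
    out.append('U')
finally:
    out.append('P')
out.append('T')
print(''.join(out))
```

Execution trace: 'W' (try body, no exception) → 'U' (else) → 'P' (finally) → 'T' (after the try/except). Output: WUPT

Answer: WUPT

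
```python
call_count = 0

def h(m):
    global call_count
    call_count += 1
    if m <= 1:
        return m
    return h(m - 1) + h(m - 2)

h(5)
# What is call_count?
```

Calls(m) = 1 + Calls(m-1) + Calls(m-2); Calls(0)=Calls(1)=1. For m=5 this gives 15.

Answer: 15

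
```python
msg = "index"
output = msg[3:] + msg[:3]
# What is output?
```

Trace:
`msg = "index"` → msg = 'index'
`output = msg[3:] + msg[:3]` → output = 'exind'
So output = 'exind'

Answer: 'exind'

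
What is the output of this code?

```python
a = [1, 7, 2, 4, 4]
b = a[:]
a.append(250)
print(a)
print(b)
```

Key concept: slice [:] creates copy.
Step by step:
`a = [1, 7, 2, 4, 4]` → a = [1, 7, 2, 4, 4]
`b = a[:]` → b = [1, 7, 2, 4, 4]
`a.append(250)` → a = [1, 7, 2, 4, 4, 250]
`print(a)` → prints [1, 7, 2, 4, 4, 250]
`print(b)` → prints [1, 7, 2, 4, 4]

Answer:
[1, 7, 2, 4, 4, 250]
[1, 7, 2, 4, 4]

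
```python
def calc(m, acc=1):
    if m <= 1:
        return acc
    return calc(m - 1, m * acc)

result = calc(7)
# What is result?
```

Accumulator trace (n, acc): (7, 1) -> (6, 7) -> (5, 42) -> (4, 210) -> (3, 840) -> (2, 2520) -> (1, 5040) -> return 5040

Answer: 5040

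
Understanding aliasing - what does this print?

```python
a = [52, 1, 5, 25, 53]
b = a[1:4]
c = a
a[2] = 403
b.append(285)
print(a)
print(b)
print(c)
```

Key concept: slice vs alias.
Step by step:
`a = [52, 1, 5, 25, 53]` → a = [52, 1, 5, 25, 53]
`b = a[1:4]` → b = [1, 5, 25]
`c = a` → c = [52, 1, 5, 25, 53] (same object as a)
`a[2] = 403` → a = [52, 1, 403, 25, 53] (same object as c); c = [52, 1, 403, 25, 53] (same object as a)
`b.append(285)` → b = [1, 5, 25, 285]
`print(a)` → prints [52, 1, 403, 25, 53]
`print(b)` → prints [1, 5, 25, 285]
`print(c)` → prints [52, 1, 403, 25, 53]

Answer:
[52, 1, 403, 25, 53]
[1, 5, 25, 285]
[52, 1, 403, 25, 53]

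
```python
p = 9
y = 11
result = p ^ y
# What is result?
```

Trace:
`p = 9` → p = 9
`y = 11` → y = 11
`result = p ^ y` → result = 2
So result = 2

Answer: 2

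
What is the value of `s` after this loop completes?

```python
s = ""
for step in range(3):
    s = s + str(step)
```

Concatenate digits 0 to 2
`s` takes the values: "" → "0" → "01" → "012"

Answer: "012"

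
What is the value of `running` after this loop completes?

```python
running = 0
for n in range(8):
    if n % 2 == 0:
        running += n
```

Sum of even numbers 0 to 7
`running` takes the values: 0 → 2 → 6 → 12

Answer: 12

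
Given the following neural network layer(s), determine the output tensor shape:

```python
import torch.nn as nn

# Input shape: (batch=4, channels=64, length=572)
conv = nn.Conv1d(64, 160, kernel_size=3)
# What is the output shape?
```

Input: (4, 64, 572) -> Output: (4, 160, 570)

Answer: (4, 160, 570)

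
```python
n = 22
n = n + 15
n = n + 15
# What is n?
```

Trace:
`n = 22` → n = 22
`n = n + 15` → n = 37
`n = n + 15` → n = 52
So n = 52

Answer: 52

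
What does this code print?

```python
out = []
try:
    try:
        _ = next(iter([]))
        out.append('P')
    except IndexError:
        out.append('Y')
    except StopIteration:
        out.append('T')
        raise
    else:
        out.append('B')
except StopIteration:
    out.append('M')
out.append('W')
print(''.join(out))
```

Execution trace: 'T' (inner except StopIteration) → 'M' (outer except StopIteration) → 'W' (after the try/except). Output: TMW

Answer: TMW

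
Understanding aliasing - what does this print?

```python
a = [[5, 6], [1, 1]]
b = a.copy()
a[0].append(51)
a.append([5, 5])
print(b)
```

Key concept: shallow copy with nested lists.
Step by step:
`a = [[5, 6], [1, 1]]` → a = [[5, 6], [1, 1]]
`b = a.copy()` → b = [[5, 6], [1, 1]]
`a[0].append(51)` → a = [[5, 6, 51], [1, 1]]; b = [[5, 6, 51], [1, 1]]
`a.append([5, 5])` → a = [[5, 6, 51], [1, 1], [5, 5]]
`print(b)` → prints [[5, 6, 51], [1, 1]]

Answer: [[5, 6, 51], [1, 1]]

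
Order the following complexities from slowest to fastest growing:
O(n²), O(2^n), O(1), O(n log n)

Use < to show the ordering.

Ordered by growth rate: O(1) < O(n log n) < O(n²) < O(2^n)

Answer: O(1) < O(n log n) < O(n²) < O(2^n)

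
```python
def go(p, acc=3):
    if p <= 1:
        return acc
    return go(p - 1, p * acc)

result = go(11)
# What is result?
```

Accumulator trace (n, acc): (11, 3) -> (10, 33) -> (9, 330) -> (8, 2970) -> (7, 23760) -> (6, 166320) -> (5, 997920) -> (4, 4989600) -> (3, 19958400) -> (2, 59875200) -> (1, 119750400) -> return 119750400

Answer: 119750400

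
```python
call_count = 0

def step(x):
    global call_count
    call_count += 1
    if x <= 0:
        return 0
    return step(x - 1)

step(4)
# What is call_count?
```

Linear recursion stepping by 1: 5 calls from x=4 down to ≤0.

Answer: 5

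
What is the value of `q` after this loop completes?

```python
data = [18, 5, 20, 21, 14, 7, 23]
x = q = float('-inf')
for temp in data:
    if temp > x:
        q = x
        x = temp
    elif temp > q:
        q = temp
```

Second largest (with repeats) in [18, 5, 20, 21, 14, 7, 23]
`q` takes the values: -inf → 5 → 18 → 20 → 21

Answer: 21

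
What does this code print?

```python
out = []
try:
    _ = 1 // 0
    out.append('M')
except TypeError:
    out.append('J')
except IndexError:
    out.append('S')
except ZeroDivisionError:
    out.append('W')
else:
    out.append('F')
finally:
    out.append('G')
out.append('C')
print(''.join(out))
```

Execution trace: 'W' (except ZeroDivisionError) → 'G' (finally) → 'C' (after the try/except). Output: WGC

Answer: WGC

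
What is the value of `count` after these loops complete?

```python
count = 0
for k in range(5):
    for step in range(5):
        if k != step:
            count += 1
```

5² - 5 (exclude diagonal)
`count` takes the values: 0 → 1 → 2 → 3 → 4 → 5 → 6 → 7 → 8 → 9 → 10 → 11 → 12 → 13 → 14 → 15 → 16 → 17 → 18 → 19 → 20

Answer: 20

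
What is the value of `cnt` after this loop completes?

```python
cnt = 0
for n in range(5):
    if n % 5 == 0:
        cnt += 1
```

Count numbers divisible by 5 in range(5)
`cnt` takes the values: 0 → 1

Answer: 1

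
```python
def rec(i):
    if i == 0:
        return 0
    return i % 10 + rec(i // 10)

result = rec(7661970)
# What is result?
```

Sum of digits of 7661970: 0 + 7 + 9 + 1 + 6 + 6 + 7 = 36

Answer: 36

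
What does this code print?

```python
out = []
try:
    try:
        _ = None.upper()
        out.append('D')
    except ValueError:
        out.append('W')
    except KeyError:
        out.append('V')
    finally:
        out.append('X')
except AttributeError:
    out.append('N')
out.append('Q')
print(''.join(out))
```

Execution trace: 'X' (finally) → 'N' (outer except AttributeError) → 'Q' (after the try/except). Output: XNQ

Answer: XNQ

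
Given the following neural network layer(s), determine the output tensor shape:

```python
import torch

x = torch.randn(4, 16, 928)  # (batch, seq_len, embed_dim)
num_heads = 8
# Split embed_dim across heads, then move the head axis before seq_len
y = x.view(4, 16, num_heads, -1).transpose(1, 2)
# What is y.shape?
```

Input: (4, 16, 928) -> head_dim = 928 // 8 = 116; after view: (4, 16, 8, 116) -> after transpose(1, 2): (4, 8, 16, 116) -> Output: (4, 8, 16, 116)

Answer: (4, 8, 16, 116)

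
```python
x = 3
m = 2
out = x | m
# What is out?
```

Trace:
`x = 3` → x = 3
`m = 2` → m = 2
`out = x | m` → out = 3
So out = 3

Answer: 3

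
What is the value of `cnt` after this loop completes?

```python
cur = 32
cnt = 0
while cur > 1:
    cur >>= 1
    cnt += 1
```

Count right shifts until 1
`cnt` takes the values: 0 → 1 → 2 → 3 → 4 → 5

Answer: 5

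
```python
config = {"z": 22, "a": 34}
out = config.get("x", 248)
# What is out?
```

Trace:
`config = {"z": 22, "a": 34}` → config = {'z': 22, 'a': 34}
`out = config.get("x", 248)` → out = 248
So out = 248

Answer: 248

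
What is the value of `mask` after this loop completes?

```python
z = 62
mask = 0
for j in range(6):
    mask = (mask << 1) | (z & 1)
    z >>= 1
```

Reverse lowest 6 bits of 62
`mask` takes the values: 0 → 1 → 3 → 7 → 15 → 31

Answer: 31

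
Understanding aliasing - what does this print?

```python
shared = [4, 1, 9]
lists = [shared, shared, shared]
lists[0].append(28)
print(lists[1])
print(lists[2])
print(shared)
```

Key concept: list of same reference.
Step by step:
`shared = [4, 1, 9]` → shared = [4, 1, 9]
`lists = [shared, shared, shared]` → lists = [[4, 1, 9], [4, 1, 9], [4, 1, 9]]
`lists[0].append(28)` → shared = [4, 1, 9, 28]; lists = [[4, 1, 9, 28], [4, 1, 9, 28], [4, 1, 9, 28]]
`print(lists[1])` → prints [4, 1, 9, 28]
`print(lists[2])` → prints [4, 1, 9, 28]
`print(shared)` → prints [4, 1, 9, 28]

Answer:
[4, 1, 9, 28]
[4, 1, 9, 28]
[4, 1, 9, 28]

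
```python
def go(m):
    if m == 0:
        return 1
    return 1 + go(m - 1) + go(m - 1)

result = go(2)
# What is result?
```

go(m) = 1 + 2·go(m-1), go(0)=1. Closed form: (1+1)·2^2 - 1 = 7.

Answer: 7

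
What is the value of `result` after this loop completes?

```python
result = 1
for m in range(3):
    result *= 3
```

3^3 = 27
`result` takes the values: 1 → 3 → 9 → 27

Answer: 27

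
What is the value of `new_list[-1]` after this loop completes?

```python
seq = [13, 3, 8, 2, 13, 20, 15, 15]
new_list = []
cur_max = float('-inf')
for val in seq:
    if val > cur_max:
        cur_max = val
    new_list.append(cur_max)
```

Running max ends at 20
`new_list` takes the values: [] → [13] → [13, 13] → [13, 13, 13] → [13, 13, 13, 13] → [13, 13, 13, 13, 13] → [13, 13, 13, 13, 13, 20] → [13, 13, 13, 13, 13, 20, 20] → [13, 13, 13, 13, 13, 20, 20, 20]
So `new_list[-1]` = 20

Answer: 20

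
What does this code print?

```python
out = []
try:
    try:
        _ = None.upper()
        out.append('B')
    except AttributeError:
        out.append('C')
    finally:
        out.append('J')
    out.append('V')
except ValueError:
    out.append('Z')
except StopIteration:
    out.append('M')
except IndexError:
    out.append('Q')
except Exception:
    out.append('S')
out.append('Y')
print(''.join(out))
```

Execution trace: 'C' (inner except AttributeError) → 'J' (inner finally) → 'V' (try body, no exception) → 'Y' (after the try/except). Output: CJVY

Answer: CJVY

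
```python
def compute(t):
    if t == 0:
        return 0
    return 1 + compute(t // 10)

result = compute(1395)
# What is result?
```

Count of digits of 1395: 4

Answer: 4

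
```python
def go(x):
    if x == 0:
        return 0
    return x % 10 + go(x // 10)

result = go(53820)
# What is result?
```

Sum of digits of 53820: 0 + 2 + 8 + 3 + 5 = 18

Answer: 18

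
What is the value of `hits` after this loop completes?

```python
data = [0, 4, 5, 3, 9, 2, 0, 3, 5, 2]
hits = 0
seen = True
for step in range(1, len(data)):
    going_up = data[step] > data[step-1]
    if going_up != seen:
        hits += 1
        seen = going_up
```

Count direction changes in [0, 4, 5, 3, 9, 2, 0, 3, 5, 2]
`hits` takes the values: 0 → 1 → 2 → 3 → 4 → 5

Answer: 5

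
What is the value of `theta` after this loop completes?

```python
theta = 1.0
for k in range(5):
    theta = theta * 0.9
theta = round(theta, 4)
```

Exponential decay: 1.0 * 0.9^5
`theta` takes the values: 1.0 → 0.9 → 0.81 → 0.729 → 0.6561 → 0.59049 → 0.5905

Answer: 0.5905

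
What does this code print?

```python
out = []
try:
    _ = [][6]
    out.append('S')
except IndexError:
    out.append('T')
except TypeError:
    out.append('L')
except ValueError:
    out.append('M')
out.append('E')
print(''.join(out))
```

Execution trace: 'T' (except IndexError) → 'E' (after the try/except). Output: TE

Answer: TE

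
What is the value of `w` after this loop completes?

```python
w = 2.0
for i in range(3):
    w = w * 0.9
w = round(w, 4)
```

Exponential decay: 2.0 * 0.9^3
`w` takes the values: 2.0 → 1.8 → 1.62 → 1.458

Answer: 1.458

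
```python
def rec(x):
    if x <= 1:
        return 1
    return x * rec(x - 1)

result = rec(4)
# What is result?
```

rec(4) = 4 * 3 * 2 * 1 = 24

Answer: 24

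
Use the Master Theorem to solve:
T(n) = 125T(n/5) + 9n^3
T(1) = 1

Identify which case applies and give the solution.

a=125, b=5, f(n)=9n^3. log_5(125) = 3. Since c=3 = 3, Case 2 applies: T(n) = Θ(n^log_b(a) · log n) = O(n^3 log n).

Answer: O(n^3 log n) - Case 2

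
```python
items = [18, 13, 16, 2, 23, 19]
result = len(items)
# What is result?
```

Trace:
`items = [18, 13, 16, 2, 23, 19]` → items = [18, 13, 16, 2, 23, 19]
`result = len(items)` → result = 6
So result = 6

Answer: 6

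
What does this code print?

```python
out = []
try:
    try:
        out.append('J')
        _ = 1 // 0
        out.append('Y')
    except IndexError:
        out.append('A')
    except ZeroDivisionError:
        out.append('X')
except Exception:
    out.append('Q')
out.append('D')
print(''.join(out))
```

Execution trace: 'J' (inner try body) → 'X' (inner except ZeroDivisionError) → 'D' (after the try/except). Output: JXD

Answer: JXD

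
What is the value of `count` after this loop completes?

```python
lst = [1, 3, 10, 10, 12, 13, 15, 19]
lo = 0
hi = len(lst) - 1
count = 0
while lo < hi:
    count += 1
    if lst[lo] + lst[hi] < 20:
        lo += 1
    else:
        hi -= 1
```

Steps to find pair summing to 20
`count` takes the values: 0 → 1 → 2 → 3 → 4 → 5 → 6 → 7

Answer: 7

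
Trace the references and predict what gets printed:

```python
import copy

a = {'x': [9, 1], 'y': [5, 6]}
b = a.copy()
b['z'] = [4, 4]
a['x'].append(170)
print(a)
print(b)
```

Key concept: shallow copy of dict with mutable values.
Step by step:
`a = {'x': [9, 1], 'y': [5, 6]}` → a = {'x': [9, 1], 'y': [5, 6]}
`b = a.copy()` → b = {'x': [9, 1], 'y': [5, 6]}
`b['z'] = [4, 4]` → b = {'x': [9, 1], 'y': [5, 6], 'z': [4, 4]}
`a['x'].append(170)` → a = {'x': [9, 1, 170], 'y': [5, 6]}; b = {'x': [9, 1, 170], 'y': [5, 6], 'z': [4, 4]}
`print(a)` → prints {'x': [9, 1, 170], 'y': [5, 6]}
`print(b)` → prints {'x': [9, 1, 170], 'y': [5, 6], 'z': [4, 4]}

Answer:
{'x': [9, 1, 170], 'y': [5, 6]}
{'x': [9, 1, 170], 'y': [5, 6], 'z': [4, 4]}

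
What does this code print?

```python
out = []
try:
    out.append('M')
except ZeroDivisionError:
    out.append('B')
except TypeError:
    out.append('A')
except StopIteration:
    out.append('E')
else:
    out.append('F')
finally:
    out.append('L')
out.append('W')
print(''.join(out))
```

Execution trace: 'M' (try body, no exception) → 'F' (else) → 'L' (finally) → 'W' (after the try/except). Output: MFLW

Answer: MFLW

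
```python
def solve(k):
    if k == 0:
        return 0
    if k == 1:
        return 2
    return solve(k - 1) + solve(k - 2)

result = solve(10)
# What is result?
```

Build up from base cases: solve(0)=0, solve(1)=2, solve(2)=2, solve(3)=4, solve(4)=6, solve(5)=10, solve(6)=16, ..., solve(10)=110

Answer: 110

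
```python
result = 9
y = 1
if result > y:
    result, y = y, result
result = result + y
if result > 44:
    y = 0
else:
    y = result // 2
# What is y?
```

Trace:
`result = 9` → result = 9
`y = 1` → y = 1
`if result > y: ...` → result > y is True → result = 1; y = 9
`result = result + y` → result = 10
`if result > 44: ...` → result > 44 is False, take else branch → y = 5
So y = 5

Answer: 5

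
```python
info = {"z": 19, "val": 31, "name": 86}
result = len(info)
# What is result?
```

Trace:
`info = {"z": 19, "val": 31, "name": 86}` → info = {'z': 19, 'val': 31, 'name': 86}
`result = len(info)` → result = 3
So result = 3

Answer: 3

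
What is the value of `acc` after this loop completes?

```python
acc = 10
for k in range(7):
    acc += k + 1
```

Start at 10, add 1 to 7 = 38
`acc` takes the values: 10 → 11 → 13 → 16 → 20 → 25 → 31 → 38

Answer: 38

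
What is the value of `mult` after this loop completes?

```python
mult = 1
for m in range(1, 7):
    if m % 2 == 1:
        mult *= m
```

Product of odd numbers 1 to 6
`mult` takes the values: 1 → 3 → 15

Answer: 15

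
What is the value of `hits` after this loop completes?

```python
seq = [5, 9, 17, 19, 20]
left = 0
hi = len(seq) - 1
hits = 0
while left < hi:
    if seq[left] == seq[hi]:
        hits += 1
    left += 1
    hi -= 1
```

Count matching pairs from ends
`hits` takes the values: 0

Answer: 0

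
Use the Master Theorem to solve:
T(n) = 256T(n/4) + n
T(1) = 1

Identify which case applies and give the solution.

a=256, b=4, f(n)=n. log_4(256) = 4. Since c=1 < 4, Case 1 applies: T(n) = Θ(n^log_b(a)) = O(n^4).

Answer: O(n^4) - Case 1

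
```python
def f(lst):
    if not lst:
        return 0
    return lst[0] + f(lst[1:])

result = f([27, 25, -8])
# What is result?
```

27 + 25 + (-8) + 0 = 44

Answer: 44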